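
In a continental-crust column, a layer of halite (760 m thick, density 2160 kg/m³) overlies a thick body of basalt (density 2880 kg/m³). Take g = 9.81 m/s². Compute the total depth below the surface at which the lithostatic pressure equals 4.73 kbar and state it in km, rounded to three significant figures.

Pressure at base of upper layers: 2160×9.81×760 = 1.610×10^7 Pa = 0.1610 kbar
Remaining pressure to be supplied by basalt: 4.730×10^8 − 1.610×10^7 = 4.569×10^8 Pa
Additional depth in basalt = 4.569×10^8 Pa / (2880 kg/m³ × 9.81 m/s²) = 16172 m
Total depth = 760 m + 16172 m = 16932 m
= 16.932 km

16.9 km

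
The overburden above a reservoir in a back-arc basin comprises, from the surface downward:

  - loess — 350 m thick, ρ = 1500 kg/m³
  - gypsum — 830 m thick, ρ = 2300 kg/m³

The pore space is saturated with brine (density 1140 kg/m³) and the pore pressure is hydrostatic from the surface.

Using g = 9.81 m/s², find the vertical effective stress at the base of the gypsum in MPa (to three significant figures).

Overburden (lithostatic) stress σ_v:
loess: 1500 kg/m³ × 9.81 m/s² × 350 m = 5.150×10^6 Pa = 5.150 MPa
gypsum: 2300 kg/m³ × 9.81 m/s² × 830 m = 1.873×10^7 Pa = 18.73 MPa
Total = 5.150 + 18.73 = 23.878 MPa
Pore pressure P_p = 1140 kg/m³ × 9.81 m/s² × 1180 m = 1.320×10^7 Pa = 13.20 MPa
Effective stress σ' = σ_v − P_p = 23.88 − 13.20 = 10.681 MPa

10.7 MPa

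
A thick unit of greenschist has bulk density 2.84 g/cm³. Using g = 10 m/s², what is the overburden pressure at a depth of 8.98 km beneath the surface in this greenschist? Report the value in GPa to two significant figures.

0.26 GPa

greenschist: 2840 kg/m³ × 10 m/s² × 8980 m = 2.550×10^8 Pa = 0.2550 GPa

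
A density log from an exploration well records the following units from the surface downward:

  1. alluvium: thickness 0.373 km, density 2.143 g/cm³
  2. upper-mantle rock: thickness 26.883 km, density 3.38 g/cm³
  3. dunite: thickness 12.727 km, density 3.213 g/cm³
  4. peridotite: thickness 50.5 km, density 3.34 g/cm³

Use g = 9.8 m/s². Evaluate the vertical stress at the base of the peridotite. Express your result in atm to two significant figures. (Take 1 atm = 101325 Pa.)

alluvium: 2143 kg/m³ × 9.8 m/s² × 373 m = 7.834×10^6 Pa = 77.31 atm
upper-mantle rock: 3380 kg/m³ × 9.8 m/s² × 26883 m = 8.905×10^8 Pa = 8788 atm
dunite: 3213 kg/m³ × 9.8 m/s² × 12727 m = 4.007×10^8 Pa = 3955 atm
peridotite: 3340 kg/m³ × 9.8 m/s² × 50500 m = 1.653×10^9 Pa = 16314 atm
Total = 77.31 + 8788 + 3955 + 16314 = 29134 atm

29000 atm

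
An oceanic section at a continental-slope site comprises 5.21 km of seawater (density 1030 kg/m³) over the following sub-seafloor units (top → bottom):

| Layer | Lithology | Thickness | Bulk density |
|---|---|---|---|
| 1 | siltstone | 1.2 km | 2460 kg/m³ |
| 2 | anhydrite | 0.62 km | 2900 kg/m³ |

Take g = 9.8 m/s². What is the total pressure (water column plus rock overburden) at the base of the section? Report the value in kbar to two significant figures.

0.99 kbar

seawater: 1030 kg/m³ × 9.8 m/s² × 5210 m = 5.259×10^7 Pa = 0.5259 kbar
siltstone: 2460 kg/m³ × 9.8 m/s² × 1200 m = 2.893×10^7 Pa = 0.2893 kbar
anhydrite: 2900 kg/m³ × 9.8 m/s² × 620 m = 1.762×10^7 Pa = 0.1762 kbar
Total = 0.5259 + 0.2893 + 0.1762 = 0.99140 kbar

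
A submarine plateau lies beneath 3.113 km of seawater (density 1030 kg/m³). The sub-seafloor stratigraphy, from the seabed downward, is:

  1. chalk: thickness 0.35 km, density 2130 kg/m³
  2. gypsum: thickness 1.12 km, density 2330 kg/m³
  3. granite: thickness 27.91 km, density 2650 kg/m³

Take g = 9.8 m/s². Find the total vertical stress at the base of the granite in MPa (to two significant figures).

seawater: 1030 kg/m³ × 9.8 m/s² × 3113 m = 3.142×10^7 Pa = 31.42 MPa
chalk: 2130 kg/m³ × 9.8 m/s² × 350 m = 7.306×10^6 Pa = 7.306 MPa
gypsum: 2330 kg/m³ × 9.8 m/s² × 1120 m = 2.557×10^7 Pa = 25.57 MPa
granite: 2650 kg/m³ × 9.8 m/s² × 27910 m = 7.248×10^8 Pa = 724.8 MPa
Total = 31.42 + 7.306 + 25.57 + 724.8 = 789.13 MPa

790 MPa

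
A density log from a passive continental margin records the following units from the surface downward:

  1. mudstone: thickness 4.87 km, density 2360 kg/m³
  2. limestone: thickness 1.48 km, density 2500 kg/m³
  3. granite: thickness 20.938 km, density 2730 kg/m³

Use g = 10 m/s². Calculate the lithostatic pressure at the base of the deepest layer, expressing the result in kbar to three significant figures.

7.24 kbar

mudstone: 2360 kg/m³ × 10 m/s² × 4870 m = 1.149×10^8 Pa = 1.149 kbar
limestone: 2500 kg/m³ × 10 m/s² × 1480 m = 3.700×10^7 Pa = 0.3700 kbar
granite: 2730 kg/m³ × 10 m/s² × 20938 m = 5.716×10^8 Pa = 5.716 kbar
Total = 1.149 + 0.3700 + 5.716 = 7.2354 kbar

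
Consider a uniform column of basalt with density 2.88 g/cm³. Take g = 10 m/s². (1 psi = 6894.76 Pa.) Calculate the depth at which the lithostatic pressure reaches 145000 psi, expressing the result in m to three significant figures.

34700 m

h = P/(ρg) = 145000 psi / (2880 kg/m³ × 10 m/s²) = 9.997×10^8 Pa / 28800 Pa/m = 34713 m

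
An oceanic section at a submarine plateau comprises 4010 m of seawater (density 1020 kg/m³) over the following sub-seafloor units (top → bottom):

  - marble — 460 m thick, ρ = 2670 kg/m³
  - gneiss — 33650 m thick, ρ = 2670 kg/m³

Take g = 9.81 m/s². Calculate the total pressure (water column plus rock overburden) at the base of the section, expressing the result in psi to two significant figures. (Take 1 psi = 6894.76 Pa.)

140000 psi

seawater: 1020 kg/m³ × 9.81 m/s² × 4010 m = 4.012×10^7 Pa = 5820 psi
marble: 2670 kg/m³ × 9.81 m/s² × 460 m = 1.205×10^7 Pa = 1748 psi
gneiss: 2670 kg/m³ × 9.81 m/s² × 33650 m = 8.814×10^8 Pa = 1.278×10^5 psi
Total = 5820 + 1748 + 1.278×10^5 = 1.3540×10^5 psi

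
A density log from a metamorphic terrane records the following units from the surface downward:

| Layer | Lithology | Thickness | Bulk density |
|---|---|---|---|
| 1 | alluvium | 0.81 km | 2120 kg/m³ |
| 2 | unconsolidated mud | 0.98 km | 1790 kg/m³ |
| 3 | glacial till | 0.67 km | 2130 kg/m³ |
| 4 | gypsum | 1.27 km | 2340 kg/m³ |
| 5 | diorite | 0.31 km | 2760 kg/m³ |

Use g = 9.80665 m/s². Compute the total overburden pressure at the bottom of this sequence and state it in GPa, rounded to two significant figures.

alluvium: 2120 kg/m³ × 9.80665 m/s² × 810 m = 1.684×10^7 Pa = 0.01684 GPa
unconsolidated mud: 1790 kg/m³ × 9.80665 m/s² × 980 m = 1.720×10^7 Pa = 0.01720 GPa
glacial till: 2130 kg/m³ × 9.80665 m/s² × 670 m = 1.400×10^7 Pa = 0.01400 GPa
gypsum: 2340 kg/m³ × 9.80665 m/s² × 1270 m = 2.914×10^7 Pa = 0.02914 GPa
diorite: 2760 kg/m³ × 9.80665 m/s² × 310 m = 8.391×10^6 Pa = 8.391×10^-3 GPa
Total = 0.01684 + 0.01720 + 0.01400 + 0.02914 + 8.391×10^-3 = 0.085572 GPa

0.086 GPa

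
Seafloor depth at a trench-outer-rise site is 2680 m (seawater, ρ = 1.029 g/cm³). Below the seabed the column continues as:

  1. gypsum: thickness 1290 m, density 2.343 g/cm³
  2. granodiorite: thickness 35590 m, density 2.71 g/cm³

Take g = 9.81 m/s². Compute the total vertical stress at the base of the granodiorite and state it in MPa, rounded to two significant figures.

1000 MPa

seawater: 1029 kg/m³ × 9.81 m/s² × 2680 m = 2.705×10^7 Pa = 27.05 MPa
gypsum: 2343 kg/m³ × 9.81 m/s² × 1290 m = 2.965×10^7 Pa = 29.65 MPa
granodiorite: 2710 kg/m³ × 9.81 m/s² × 35590 m = 9.462×10^8 Pa = 946.2 MPa
Total = 27.05 + 29.65 + 946.2 = 1002.9 MPa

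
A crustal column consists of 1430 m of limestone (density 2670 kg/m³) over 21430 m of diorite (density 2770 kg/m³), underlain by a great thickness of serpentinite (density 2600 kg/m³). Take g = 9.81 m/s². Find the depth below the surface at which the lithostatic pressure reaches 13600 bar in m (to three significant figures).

51900 m

Pressure at base of upper layers: 2670×9.81×1430 + 2770×9.81×21430 = 6.198×10^8 Pa = 6198 bar
Remaining pressure to be supplied by serpentinite: 1.360×10^9 − 6.198×10^8 = 7.402×10^8 Pa
Additional depth in serpentinite = 7.402×10^8 Pa / (2600 kg/m³ × 9.81 m/s²) = 29021 m
Total depth = 22860 m + 29021 m = 51881 m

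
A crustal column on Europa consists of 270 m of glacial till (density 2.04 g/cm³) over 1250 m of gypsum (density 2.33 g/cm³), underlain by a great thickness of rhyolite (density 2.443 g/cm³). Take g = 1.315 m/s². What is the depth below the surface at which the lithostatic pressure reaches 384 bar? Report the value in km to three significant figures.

12.1 km

Pressure at base of upper layers: 2040×1.315×270 + 2330×1.315×1250 = 4.554×10^6 Pa = 45.54 bar
Remaining pressure to be supplied by rhyolite: 3.840×10^7 − 4.554×10^6 = 3.385×10^7 Pa
Additional depth in rhyolite = 3.385×10^7 Pa / (2443 kg/m³ × 1.315 m/s²) = 10535 m
Total depth = 1520 m + 10535 m = 12055 m
= 12.055 km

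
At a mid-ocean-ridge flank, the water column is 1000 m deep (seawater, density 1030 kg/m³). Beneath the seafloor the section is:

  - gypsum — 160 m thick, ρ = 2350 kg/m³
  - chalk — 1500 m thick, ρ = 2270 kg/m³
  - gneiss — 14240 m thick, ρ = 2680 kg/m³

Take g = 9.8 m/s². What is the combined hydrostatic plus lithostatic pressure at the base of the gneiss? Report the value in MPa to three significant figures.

421 MPa

seawater: 1030 kg/m³ × 9.8 m/s² × 1000 m = 1.009×10^7 Pa = 10.09 MPa
gypsum: 2350 kg/m³ × 9.8 m/s² × 160 m = 3.685×10^6 Pa = 3.685 MPa
chalk: 2270 kg/m³ × 9.8 m/s² × 1500 m = 3.337×10^7 Pa = 33.37 MPa
gneiss: 2680 kg/m³ × 9.8 m/s² × 14240 m = 3.740×10^8 Pa = 374.0 MPa
Total = 10.09 + 3.685 + 33.37 + 374.0 = 421.15 MPa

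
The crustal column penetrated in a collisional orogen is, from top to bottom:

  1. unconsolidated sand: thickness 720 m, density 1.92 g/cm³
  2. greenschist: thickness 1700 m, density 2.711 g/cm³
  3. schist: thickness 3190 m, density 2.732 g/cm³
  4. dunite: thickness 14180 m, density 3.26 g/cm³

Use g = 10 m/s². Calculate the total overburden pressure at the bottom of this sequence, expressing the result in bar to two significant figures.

6100 bar

unconsolidated sand: 1920 kg/m³ × 10 m/s² × 720 m = 1.382×10^7 Pa = 138.2 bar
greenschist: 2711 kg/m³ × 10 m/s² × 1700 m = 4.609×10^7 Pa = 460.9 bar
schist: 2732 kg/m³ × 10 m/s² × 3190 m = 8.715×10^7 Pa = 871.5 bar
dunite: 3260 kg/m³ × 10 m/s² × 14180 m = 4.623×10^8 Pa = 4623 bar
Total = 138.2 + 460.9 + 871.5 + 4623 = 6093.3 bar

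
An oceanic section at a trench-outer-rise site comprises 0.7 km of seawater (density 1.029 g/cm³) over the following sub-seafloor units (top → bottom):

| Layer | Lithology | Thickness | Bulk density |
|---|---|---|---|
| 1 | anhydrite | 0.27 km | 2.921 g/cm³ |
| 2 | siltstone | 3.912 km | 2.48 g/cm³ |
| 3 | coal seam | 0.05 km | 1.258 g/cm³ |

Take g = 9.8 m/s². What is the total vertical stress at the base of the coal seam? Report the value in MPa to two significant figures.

110 MPa

seawater: 1029 kg/m³ × 9.8 m/s² × 700 m = 7.059×10^6 Pa = 7.059 MPa
anhydrite: 2921 kg/m³ × 9.8 m/s² × 270 m = 7.729×10^6 Pa = 7.729 MPa
siltstone: 2480 kg/m³ × 9.8 m/s² × 3912 m = 9.508×10^7 Pa = 95.08 MPa
coal seam: 1258 kg/m³ × 9.8 m/s² × 50 m = 6.164×10^5 Pa = 0.6164 MPa
Total = 7.059 + 7.729 + 95.08 + 0.6164 = 110.48 MPa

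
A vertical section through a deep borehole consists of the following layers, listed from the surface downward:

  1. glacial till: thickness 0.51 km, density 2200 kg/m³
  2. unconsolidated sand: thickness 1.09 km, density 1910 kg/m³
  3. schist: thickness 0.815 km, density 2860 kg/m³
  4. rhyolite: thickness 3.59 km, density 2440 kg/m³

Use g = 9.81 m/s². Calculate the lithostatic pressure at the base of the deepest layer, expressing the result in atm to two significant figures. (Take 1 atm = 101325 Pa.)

glacial till: 2200 kg/m³ × 9.81 m/s² × 510 m = 1.101×10^7 Pa = 108.6 atm
unconsolidated sand: 1910 kg/m³ × 9.81 m/s² × 1090 m = 2.042×10^7 Pa = 201.6 atm
schist: 2860 kg/m³ × 9.81 m/s² × 815 m = 2.287×10^7 Pa = 225.7 atm
rhyolite: 2440 kg/m³ × 9.81 m/s² × 3590 m = 8.593×10^7 Pa = 848.1 atm
Total = 108.6 + 201.6 + 225.7 + 848.1 = 1383.9 atm

1400 atm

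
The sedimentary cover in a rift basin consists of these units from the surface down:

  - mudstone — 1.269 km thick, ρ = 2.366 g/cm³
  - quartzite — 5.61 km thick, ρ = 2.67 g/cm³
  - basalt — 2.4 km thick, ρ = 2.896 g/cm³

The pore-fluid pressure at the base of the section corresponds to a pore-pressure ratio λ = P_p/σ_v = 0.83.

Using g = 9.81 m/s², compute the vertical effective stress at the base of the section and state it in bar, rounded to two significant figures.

Overburden (lithostatic) stress σ_v:
mudstone: 2366 kg/m³ × 9.81 m/s² × 1269 m = 2.945×10^7 Pa = 29.45 MPa
quartzite: 2670 kg/m³ × 9.81 m/s² × 5610 m = 1.469×10^8 Pa = 146.9 MPa
basalt: 2896 kg/m³ × 9.81 m/s² × 2400 m = 6.818×10^7 Pa = 68.18 MPa
Total = 29.45 + 146.9 + 68.18 = 244.58 MPa
Pore pressure P_p = λ·σ_v = 0.83 × 244.6 MPa = 203.0 MPa
Effective stress σ' = σ_v − P_p = 244.6 − 203.0 = 41.578 MPa = 415.78 bar

420 bar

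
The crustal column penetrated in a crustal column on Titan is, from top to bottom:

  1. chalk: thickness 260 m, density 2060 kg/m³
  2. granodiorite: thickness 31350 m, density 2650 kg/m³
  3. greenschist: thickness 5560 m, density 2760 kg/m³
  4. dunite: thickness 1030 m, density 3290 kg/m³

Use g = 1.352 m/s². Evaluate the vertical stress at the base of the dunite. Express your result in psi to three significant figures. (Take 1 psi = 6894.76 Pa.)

20100 psi

chalk: 2060 kg/m³ × 1.352 m/s² × 260 m = 7.241×10^5 Pa = 105.0 psi
granodiorite: 2650 kg/m³ × 1.352 m/s² × 31350 m = 1.123×10^8 Pa = 16291 psi
greenschist: 2760 kg/m³ × 1.352 m/s² × 5560 m = 2.075×10^7 Pa = 3009 psi
dunite: 3290 kg/m³ × 1.352 m/s² × 1030 m = 4.582×10^6 Pa = 664.5 psi
Total = 105.0 + 16291 + 3009 + 664.5 = 20069 psi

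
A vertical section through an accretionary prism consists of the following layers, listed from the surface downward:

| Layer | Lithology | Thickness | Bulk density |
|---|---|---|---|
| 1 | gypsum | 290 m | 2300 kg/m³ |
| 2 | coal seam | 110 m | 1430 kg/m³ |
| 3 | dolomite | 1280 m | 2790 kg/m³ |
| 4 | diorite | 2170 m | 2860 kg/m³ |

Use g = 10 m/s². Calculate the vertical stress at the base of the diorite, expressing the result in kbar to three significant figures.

gypsum: 2300 kg/m³ × 10 m/s² × 290 m = 6.670×10^6 Pa = 0.06670 kbar
coal seam: 1430 kg/m³ × 10 m/s² × 110 m = 1.573×10^6 Pa = 0.01573 kbar
dolomite: 2790 kg/m³ × 10 m/s² × 1280 m = 3.571×10^7 Pa = 0.3571 kbar
diorite: 2860 kg/m³ × 10 m/s² × 2170 m = 6.206×10^7 Pa = 0.6206 kbar
Total = 0.06670 + 0.01573 + 0.3571 + 0.6206 = 1.0602 kbar

1.06 kbar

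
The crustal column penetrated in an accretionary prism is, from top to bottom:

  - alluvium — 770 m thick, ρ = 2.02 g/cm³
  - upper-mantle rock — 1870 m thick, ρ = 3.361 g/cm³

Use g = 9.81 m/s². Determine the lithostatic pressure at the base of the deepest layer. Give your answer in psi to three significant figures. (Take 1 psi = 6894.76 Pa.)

alluvium: 2020 kg/m³ × 9.81 m/s² × 770 m = 1.526×10^7 Pa = 2213 psi
upper-mantle rock: 3361 kg/m³ × 9.81 m/s² × 1870 m = 6.166×10^7 Pa = 8943 psi
Total = 2213 + 8943 = 11156 psi

11200 psi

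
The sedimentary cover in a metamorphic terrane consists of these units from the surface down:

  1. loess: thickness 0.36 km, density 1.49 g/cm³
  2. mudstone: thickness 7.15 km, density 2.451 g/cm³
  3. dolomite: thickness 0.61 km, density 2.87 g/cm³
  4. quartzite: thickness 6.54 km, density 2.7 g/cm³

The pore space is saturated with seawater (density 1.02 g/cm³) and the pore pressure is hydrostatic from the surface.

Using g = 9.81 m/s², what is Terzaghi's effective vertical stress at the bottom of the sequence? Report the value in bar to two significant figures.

2200 bar

Overburden (lithostatic) stress σ_v:
loess: 1490 kg/m³ × 9.81 m/s² × 360 m = 5.262×10^6 Pa = 5.262 MPa
mudstone: 2451 kg/m³ × 9.81 m/s² × 7150 m = 1.719×10^8 Pa = 171.9 MPa
dolomite: 2870 kg/m³ × 9.81 m/s² × 610 m = 1.717×10^7 Pa = 17.17 MPa
quartzite: 2700 kg/m³ × 9.81 m/s² × 6540 m = 1.732×10^8 Pa = 173.2 MPa
Total = 5.262 + 171.9 + 17.17 + 173.2 = 367.58 MPa
Pore pressure P_p = 1020 kg/m³ × 9.81 m/s² × 14660 m = 1.467×10^8 Pa = 146.7 MPa
Effective stress σ' = σ_v − P_p = 367.6 − 146.7 = 220.89 MPa = 2208.9 bar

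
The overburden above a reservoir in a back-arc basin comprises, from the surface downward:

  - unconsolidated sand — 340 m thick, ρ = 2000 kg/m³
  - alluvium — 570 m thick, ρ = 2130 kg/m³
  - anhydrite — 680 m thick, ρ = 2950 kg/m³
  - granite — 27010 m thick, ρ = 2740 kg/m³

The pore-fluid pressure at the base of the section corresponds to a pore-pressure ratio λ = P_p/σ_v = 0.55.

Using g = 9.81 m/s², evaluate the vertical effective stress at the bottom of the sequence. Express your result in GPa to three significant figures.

Overburden (lithostatic) stress σ_v:
unconsolidated sand: 2000 kg/m³ × 9.81 m/s² × 340 m = 6.671×10^6 Pa = 6.671 MPa
alluvium: 2130 kg/m³ × 9.81 m/s² × 570 m = 1.191×10^7 Pa = 11.91 MPa
anhydrite: 2950 kg/m³ × 9.81 m/s² × 680 m = 1.968×10^7 Pa = 19.68 MPa
granite: 2740 kg/m³ × 9.81 m/s² × 27010 m = 7.260×10^8 Pa = 726.0 MPa
Total = 6.671 + 11.91 + 19.68 + 726.0 = 764.27 MPa
Pore pressure P_p = λ·σ_v = 0.55 × 764.3 MPa = 420.3 MPa
Effective stress σ' = σ_v − P_p = 764.3 − 420.3 = 343.92 MPa = 0.34392 GPa

0.344 GPa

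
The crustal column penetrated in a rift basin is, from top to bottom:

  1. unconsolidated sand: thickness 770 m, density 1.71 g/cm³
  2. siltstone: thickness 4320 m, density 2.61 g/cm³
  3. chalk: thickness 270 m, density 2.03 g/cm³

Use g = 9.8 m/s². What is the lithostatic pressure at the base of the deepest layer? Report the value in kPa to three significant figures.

129000 kPa

unconsolidated sand: 1710 kg/m³ × 9.8 m/s² × 770 m = 1.290×10^7 Pa = 12904 kPa
siltstone: 2610 kg/m³ × 9.8 m/s² × 4320 m = 1.105×10^8 Pa = 1.105×10^5 kPa
chalk: 2030 kg/m³ × 9.8 m/s² × 270 m = 5.371×10^6 Pa = 5371 kPa
Total = 12904 + 1.105×10^5 + 5371 = 1.2877×10^5 kPa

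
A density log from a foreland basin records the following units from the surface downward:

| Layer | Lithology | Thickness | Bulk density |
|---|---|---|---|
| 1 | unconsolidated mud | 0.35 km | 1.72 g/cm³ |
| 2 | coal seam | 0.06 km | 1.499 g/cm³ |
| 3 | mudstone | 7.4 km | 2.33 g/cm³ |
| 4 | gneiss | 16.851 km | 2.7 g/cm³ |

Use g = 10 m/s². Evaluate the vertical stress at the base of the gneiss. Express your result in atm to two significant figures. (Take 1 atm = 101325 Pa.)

unconsolidated mud: 1720 kg/m³ × 10 m/s² × 350 m = 6.020×10^6 Pa = 59.41 atm
coal seam: 1499 kg/m³ × 10 m/s² × 60 m = 8.994×10^5 Pa = 8.876 atm
mudstone: 2330 kg/m³ × 10 m/s² × 7400 m = 1.724×10^8 Pa = 1702 atm
gneiss: 2700 kg/m³ × 10 m/s² × 16851 m = 4.550×10^8 Pa = 4490 atm
Total = 59.41 + 8.876 + 1702 + 4490 = 6260.2 atm

6300 atm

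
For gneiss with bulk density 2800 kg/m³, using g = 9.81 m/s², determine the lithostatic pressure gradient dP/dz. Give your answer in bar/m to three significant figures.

0.275 bar/m

dP/dz = ρg = 2800 kg/m³ × 9.81 m/s² = 27468 Pa/m
= 27468 Pa/m × (1 bar/m / 1.0000×10^5 Pa/m) = 0.27468 bar/m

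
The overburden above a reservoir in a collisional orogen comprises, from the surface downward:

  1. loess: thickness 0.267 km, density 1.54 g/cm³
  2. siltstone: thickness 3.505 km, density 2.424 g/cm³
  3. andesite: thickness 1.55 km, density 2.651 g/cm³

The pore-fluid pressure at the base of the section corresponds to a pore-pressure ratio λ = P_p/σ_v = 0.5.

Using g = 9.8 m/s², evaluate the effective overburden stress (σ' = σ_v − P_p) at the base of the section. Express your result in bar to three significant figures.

Overburden (lithostatic) stress σ_v:
loess: 1540 kg/m³ × 9.8 m/s² × 267 m = 4.030×10^6 Pa = 4.030 MPa
siltstone: 2424 kg/m³ × 9.8 m/s² × 3505 m = 8.326×10^7 Pa = 83.26 MPa
andesite: 2651 kg/m³ × 9.8 m/s² × 1550 m = 4.027×10^7 Pa = 40.27 MPa
Total = 4.030 + 83.26 + 40.27 = 127.56 MPa
Pore pressure P_p = λ·σ_v = 0.5 × 127.6 MPa = 63.78 MPa
Effective stress σ' = σ_v − P_p = 127.6 − 63.78 = 63.780 MPa = 637.80 bar

638 bar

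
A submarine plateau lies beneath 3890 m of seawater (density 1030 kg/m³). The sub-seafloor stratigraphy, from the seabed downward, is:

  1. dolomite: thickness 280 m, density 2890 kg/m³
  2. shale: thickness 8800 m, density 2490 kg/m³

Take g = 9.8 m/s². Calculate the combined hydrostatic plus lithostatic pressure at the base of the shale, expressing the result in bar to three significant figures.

2620 bar

seawater: 1030 kg/m³ × 9.8 m/s² × 3890 m = 3.927×10^7 Pa = 392.7 bar
dolomite: 2890 kg/m³ × 9.8 m/s² × 280 m = 7.930×10^6 Pa = 79.30 bar
shale: 2490 kg/m³ × 9.8 m/s² × 8800 m = 2.147×10^8 Pa = 2147 bar
Total = 392.7 + 79.30 + 2147 = 2619.3 bar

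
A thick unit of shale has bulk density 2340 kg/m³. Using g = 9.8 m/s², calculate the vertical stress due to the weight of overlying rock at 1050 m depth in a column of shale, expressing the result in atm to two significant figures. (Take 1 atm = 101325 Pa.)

240 atm

shale: 2340 kg/m³ × 9.8 m/s² × 1050 m = 2.408×10^7 Pa = 237.6 atm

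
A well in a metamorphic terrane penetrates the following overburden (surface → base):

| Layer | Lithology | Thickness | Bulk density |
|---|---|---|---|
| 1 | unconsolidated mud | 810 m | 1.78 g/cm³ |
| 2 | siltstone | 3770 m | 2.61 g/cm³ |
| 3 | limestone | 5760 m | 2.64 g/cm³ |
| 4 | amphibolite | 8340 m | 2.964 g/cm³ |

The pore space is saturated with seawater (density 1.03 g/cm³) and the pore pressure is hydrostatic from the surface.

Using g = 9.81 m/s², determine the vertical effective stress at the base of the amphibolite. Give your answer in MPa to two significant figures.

Overburden (lithostatic) stress σ_v:
unconsolidated mud: 1780 kg/m³ × 9.81 m/s² × 810 m = 1.414×10^7 Pa = 14.14 MPa
siltstone: 2610 kg/m³ × 9.81 m/s² × 3770 m = 9.653×10^7 Pa = 96.53 MPa
limestone: 2640 kg/m³ × 9.81 m/s² × 5760 m = 1.492×10^8 Pa = 149.2 MPa
amphibolite: 2964 kg/m³ × 9.81 m/s² × 8340 m = 2.425×10^8 Pa = 242.5 MPa
Total = 14.14 + 96.53 + 149.2 + 242.5 = 502.35 MPa
Pore pressure P_p = 1030 kg/m³ × 9.81 m/s² × 18680 m = 1.887×10^8 Pa = 188.7 MPa
Effective stress σ' = σ_v − P_p = 502.3 − 188.7 = 313.60 MPa

310 MPa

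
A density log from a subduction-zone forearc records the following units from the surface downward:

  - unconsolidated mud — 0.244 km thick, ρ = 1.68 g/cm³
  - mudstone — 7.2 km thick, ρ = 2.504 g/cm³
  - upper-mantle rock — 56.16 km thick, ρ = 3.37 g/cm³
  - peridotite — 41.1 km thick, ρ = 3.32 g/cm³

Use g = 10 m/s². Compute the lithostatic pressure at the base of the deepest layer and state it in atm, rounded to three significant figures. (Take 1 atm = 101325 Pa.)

unconsolidated mud: 1680 kg/m³ × 10 m/s² × 244 m = 4.099×10^6 Pa = 40.46 atm
mudstone: 2504 kg/m³ × 10 m/s² × 7200 m = 1.803×10^8 Pa = 1779 atm
upper-mantle rock: 3370 kg/m³ × 10 m/s² × 56160 m = 1.893×10^9 Pa = 18678 atm
peridotite: 3320 kg/m³ × 10 m/s² × 41100 m = 1.365×10^9 Pa = 13467 atm
Total = 40.46 + 1779 + 18678 + 13467 = 33965 atm

34000 atm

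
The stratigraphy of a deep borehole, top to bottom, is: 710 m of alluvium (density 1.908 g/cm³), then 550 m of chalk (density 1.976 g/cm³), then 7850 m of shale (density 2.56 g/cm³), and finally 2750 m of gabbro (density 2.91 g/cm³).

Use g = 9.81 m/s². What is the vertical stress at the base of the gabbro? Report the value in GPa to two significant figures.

alluvium: 1908 kg/m³ × 9.81 m/s² × 710 m = 1.329×10^7 Pa = 0.01329 GPa
chalk: 1976 kg/m³ × 9.81 m/s² × 550 m = 1.066×10^7 Pa = 0.01066 GPa
shale: 2560 kg/m³ × 9.81 m/s² × 7850 m = 1.971×10^8 Pa = 0.1971 GPa
gabbro: 2910 kg/m³ × 9.81 m/s² × 2750 m = 7.850×10^7 Pa = 0.07850 GPa
Total = 0.01329 + 0.01066 + 0.1971 + 0.07850 = 0.29960 GPa

0.30 GPa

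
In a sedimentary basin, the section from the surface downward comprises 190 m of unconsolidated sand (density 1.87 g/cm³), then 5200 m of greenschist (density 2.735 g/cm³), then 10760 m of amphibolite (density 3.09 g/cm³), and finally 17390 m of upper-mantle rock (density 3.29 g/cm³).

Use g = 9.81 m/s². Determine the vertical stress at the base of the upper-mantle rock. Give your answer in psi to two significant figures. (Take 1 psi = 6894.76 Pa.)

unconsolidated sand: 1870 kg/m³ × 9.81 m/s² × 190 m = 3.485×10^6 Pa = 505.5 psi
greenschist: 2735 kg/m³ × 9.81 m/s² × 5200 m = 1.395×10^8 Pa = 20235 psi
amphibolite: 3090 kg/m³ × 9.81 m/s² × 10760 m = 3.262×10^8 Pa = 47306 psi
upper-mantle rock: 3290 kg/m³ × 9.81 m/s² × 17390 m = 5.613×10^8 Pa = 81404 psi
Total = 505.5 + 20235 + 47306 + 81404 = 1.4945×10^5 psi

150000 psi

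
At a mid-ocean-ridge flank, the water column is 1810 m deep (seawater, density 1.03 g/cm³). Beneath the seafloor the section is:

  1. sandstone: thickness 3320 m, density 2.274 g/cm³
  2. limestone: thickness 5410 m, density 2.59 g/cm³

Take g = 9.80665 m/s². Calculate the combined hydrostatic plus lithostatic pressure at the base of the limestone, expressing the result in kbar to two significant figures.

seawater: 1030 kg/m³ × 9.80665 m/s² × 1810 m = 1.828×10^7 Pa = 0.1828 kbar
sandstone: 2274 kg/m³ × 9.80665 m/s² × 3320 m = 7.404×10^7 Pa = 0.7404 kbar
limestone: 2590 kg/m³ × 9.80665 m/s² × 5410 m = 1.374×10^8 Pa = 1.374 kbar
Total = 0.1828 + 0.7404 + 1.374 = 2.2973 kbar

2.3 kbar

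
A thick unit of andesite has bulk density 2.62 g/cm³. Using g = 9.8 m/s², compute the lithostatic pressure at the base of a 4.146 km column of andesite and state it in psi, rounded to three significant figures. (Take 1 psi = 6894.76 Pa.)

andesite: 2620 kg/m³ × 9.8 m/s² × 4146 m = 1.065×10^8 Pa = 15440 psi

15400 psi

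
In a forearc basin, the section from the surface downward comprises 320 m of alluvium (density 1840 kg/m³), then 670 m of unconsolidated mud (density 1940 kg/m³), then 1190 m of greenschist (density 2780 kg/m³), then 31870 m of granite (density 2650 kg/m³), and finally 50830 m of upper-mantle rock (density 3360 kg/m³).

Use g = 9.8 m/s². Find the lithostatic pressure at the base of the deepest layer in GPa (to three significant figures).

2.55 GPa

alluvium: 1840 kg/m³ × 9.8 m/s² × 320 m = 5.770×10^6 Pa = 5.770×10^-3 GPa
unconsolidated mud: 1940 kg/m³ × 9.8 m/s² × 670 m = 1.274×10^7 Pa = 0.01274 GPa
greenschist: 2780 kg/m³ × 9.8 m/s² × 1190 m = 3.242×10^7 Pa = 0.03242 GPa
granite: 2650 kg/m³ × 9.8 m/s² × 31870 m = 8.277×10^8 Pa = 0.8277 GPa
upper-mantle rock: 3360 kg/m³ × 9.8 m/s² × 50830 m = 1.674×10^9 Pa = 1.674 GPa
Total = 5.770×10^-3 + 0.01274 + 0.03242 + 0.8277 + 1.674 = 2.5523 GPa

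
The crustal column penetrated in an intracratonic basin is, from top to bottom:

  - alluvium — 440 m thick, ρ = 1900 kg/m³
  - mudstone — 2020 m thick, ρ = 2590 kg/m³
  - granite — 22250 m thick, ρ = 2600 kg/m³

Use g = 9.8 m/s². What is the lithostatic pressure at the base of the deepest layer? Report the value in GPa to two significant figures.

alluvium: 1900 kg/m³ × 9.8 m/s² × 440 m = 8.193×10^6 Pa = 8.193×10^-3 GPa
mudstone: 2590 kg/m³ × 9.8 m/s² × 2020 m = 5.127×10^7 Pa = 0.05127 GPa
granite: 2600 kg/m³ × 9.8 m/s² × 22250 m = 5.669×10^8 Pa = 0.5669 GPa
Total = 8.193×10^-3 + 0.05127 + 0.5669 = 0.62639 GPa

0.63 GPa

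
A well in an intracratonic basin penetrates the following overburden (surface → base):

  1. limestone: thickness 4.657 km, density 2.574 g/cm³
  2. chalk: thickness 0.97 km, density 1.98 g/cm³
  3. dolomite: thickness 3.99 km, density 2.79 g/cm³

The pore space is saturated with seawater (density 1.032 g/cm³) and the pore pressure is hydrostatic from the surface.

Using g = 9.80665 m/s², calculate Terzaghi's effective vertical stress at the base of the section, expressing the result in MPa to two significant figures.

150 MPa

Overburden (lithostatic) stress σ_v:
limestone: 2574 kg/m³ × 9.80665 m/s² × 4657 m = 1.176×10^8 Pa = 117.6 MPa
chalk: 1980 kg/m³ × 9.80665 m/s² × 970 m = 1.883×10^7 Pa = 18.83 MPa
dolomite: 2790 kg/m³ × 9.80665 m/s² × 3990 m = 1.092×10^8 Pa = 109.2 MPa
Total = 117.6 + 18.83 + 109.2 = 245.56 MPa
Pore pressure P_p = 1032 kg/m³ × 9.80665 m/s² × 9617 m = 9.733×10^7 Pa = 97.33 MPa
Effective stress σ' = σ_v − P_p = 245.6 − 97.33 = 148.23 MPa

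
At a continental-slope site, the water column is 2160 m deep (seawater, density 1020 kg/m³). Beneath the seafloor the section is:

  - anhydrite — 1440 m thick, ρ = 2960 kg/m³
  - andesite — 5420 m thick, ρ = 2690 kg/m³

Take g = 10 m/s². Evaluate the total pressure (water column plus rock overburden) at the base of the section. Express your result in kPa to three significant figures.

seawater: 1020 kg/m³ × 10 m/s² × 2160 m = 2.203×10^7 Pa = 22032 kPa
anhydrite: 2960 kg/m³ × 10 m/s² × 1440 m = 4.262×10^7 Pa = 42624 kPa
andesite: 2690 kg/m³ × 10 m/s² × 5420 m = 1.458×10^8 Pa = 1.458×10^5 kPa
Total = 22032 + 42624 + 1.458×10^5 = 2.1045×10^5 kPa

210000 kPa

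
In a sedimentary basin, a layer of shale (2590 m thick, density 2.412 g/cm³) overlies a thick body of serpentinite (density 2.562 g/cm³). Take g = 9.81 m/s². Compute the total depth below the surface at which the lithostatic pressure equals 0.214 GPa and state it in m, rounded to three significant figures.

Pressure at base of upper layers: 2412×9.81×2590 = 6.128×10^7 Pa = 0.06128 GPa
Remaining pressure to be supplied by serpentinite: 2.140×10^8 − 6.128×10^7 = 1.527×10^8 Pa
Additional depth in serpentinite = 1.527×10^8 Pa / (2562 kg/m³ × 9.81 m/s²) = 6076.3 m
Total depth = 2590 m + 6076.3 m = 8666.3 m

8670 m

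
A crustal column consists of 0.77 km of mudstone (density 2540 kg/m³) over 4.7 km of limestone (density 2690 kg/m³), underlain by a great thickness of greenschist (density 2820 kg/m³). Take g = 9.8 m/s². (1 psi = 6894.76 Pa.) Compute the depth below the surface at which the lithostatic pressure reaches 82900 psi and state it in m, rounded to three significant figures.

21000 m

Pressure at base of upper layers: 2540×9.8×770 + 2690×9.8×4700 = 1.431×10^8 Pa = 20750 psi
Remaining pressure to be supplied by greenschist: 5.716×10^8 − 1.431×10^8 = 4.285×10^8 Pa
Additional depth in greenschist = 4.285×10^8 Pa / (2820 kg/m³ × 9.8 m/s²) = 15505 m
Total depth = 5470 m + 15505 m = 20975 m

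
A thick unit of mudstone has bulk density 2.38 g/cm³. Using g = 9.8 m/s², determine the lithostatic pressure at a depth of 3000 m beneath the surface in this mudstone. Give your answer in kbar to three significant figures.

mudstone: 2380 kg/m³ × 9.8 m/s² × 3000 m = 6.997×10^7 Pa = 0.6997 kbar

0.700 kbar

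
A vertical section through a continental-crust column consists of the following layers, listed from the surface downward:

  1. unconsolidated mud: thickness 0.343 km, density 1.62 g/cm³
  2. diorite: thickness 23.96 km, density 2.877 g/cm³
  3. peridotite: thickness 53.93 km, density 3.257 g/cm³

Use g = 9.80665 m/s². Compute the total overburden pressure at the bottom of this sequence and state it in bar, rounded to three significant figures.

unconsolidated mud: 1620 kg/m³ × 9.80665 m/s² × 343 m = 5.449×10^6 Pa = 54.49 bar
diorite: 2877 kg/m³ × 9.80665 m/s² × 23960 m = 6.760×10^8 Pa = 6760 bar
peridotite: 3257 kg/m³ × 9.80665 m/s² × 53930 m = 1.723×10^9 Pa = 17225 bar
Total = 54.49 + 6760 + 17225 = 24040 bar

24000 bar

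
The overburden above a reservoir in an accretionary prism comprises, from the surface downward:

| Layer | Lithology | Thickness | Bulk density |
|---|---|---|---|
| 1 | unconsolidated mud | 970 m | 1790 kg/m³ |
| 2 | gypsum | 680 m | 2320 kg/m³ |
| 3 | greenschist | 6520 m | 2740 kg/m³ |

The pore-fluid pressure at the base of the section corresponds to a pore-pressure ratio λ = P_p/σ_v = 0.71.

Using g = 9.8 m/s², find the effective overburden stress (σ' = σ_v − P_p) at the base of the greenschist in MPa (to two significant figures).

Overburden (lithostatic) stress σ_v:
unconsolidated mud: 1790 kg/m³ × 9.8 m/s² × 970 m = 1.702×10^7 Pa = 17.02 MPa
gypsum: 2320 kg/m³ × 9.8 m/s² × 680 m = 1.546×10^7 Pa = 15.46 MPa
greenschist: 2740 kg/m³ × 9.8 m/s² × 6520 m = 1.751×10^8 Pa = 175.1 MPa
Total = 17.02 + 15.46 + 175.1 = 207.55 MPa
Pore pressure P_p = λ·σ_v = 0.71 × 207.6 MPa = 147.4 MPa
Effective stress σ' = σ_v − P_p = 207.6 − 147.4 = 60.190 MPa

60 MPa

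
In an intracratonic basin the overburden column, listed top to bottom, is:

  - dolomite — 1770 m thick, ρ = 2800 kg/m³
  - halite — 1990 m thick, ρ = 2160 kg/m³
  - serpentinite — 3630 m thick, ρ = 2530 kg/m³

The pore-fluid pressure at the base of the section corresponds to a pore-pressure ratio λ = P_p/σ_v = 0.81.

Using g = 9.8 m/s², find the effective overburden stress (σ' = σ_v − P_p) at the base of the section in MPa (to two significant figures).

34 MPa

Overburden (lithostatic) stress σ_v:
dolomite: 2800 kg/m³ × 9.8 m/s² × 1770 m = 4.857×10^7 Pa = 48.57 MPa
halite: 2160 kg/m³ × 9.8 m/s² × 1990 m = 4.212×10^7 Pa = 42.12 MPa
serpentinite: 2530 kg/m³ × 9.8 m/s² × 3630 m = 9.000×10^7 Pa = 90.00 MPa
Total = 48.57 + 42.12 + 90.00 = 180.70 MPa
Pore pressure P_p = λ·σ_v = 0.81 × 180.7 MPa = 146.4 MPa
Effective stress σ' = σ_v − P_p = 180.7 − 146.4 = 34.332 MPa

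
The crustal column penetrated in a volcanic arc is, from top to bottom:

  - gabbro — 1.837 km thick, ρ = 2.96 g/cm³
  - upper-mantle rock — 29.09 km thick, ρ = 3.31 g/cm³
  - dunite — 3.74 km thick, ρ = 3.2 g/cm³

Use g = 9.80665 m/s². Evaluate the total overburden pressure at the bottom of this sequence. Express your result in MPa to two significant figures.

gabbro: 2960 kg/m³ × 9.80665 m/s² × 1837 m = 5.332×10^7 Pa = 53.32 MPa
upper-mantle rock: 3310 kg/m³ × 9.80665 m/s² × 29090 m = 9.443×10^8 Pa = 944.3 MPa
dunite: 3200 kg/m³ × 9.80665 m/s² × 3740 m = 1.174×10^8 Pa = 117.4 MPa
Total = 53.32 + 944.3 + 117.4 = 1115.0 MPa

1100 MPa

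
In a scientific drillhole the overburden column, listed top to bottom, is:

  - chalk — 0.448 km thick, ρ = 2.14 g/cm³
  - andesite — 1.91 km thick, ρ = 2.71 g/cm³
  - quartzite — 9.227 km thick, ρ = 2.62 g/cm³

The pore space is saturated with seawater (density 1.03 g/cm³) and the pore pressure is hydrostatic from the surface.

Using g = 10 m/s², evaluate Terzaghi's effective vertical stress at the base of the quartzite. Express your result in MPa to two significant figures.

Overburden (lithostatic) stress σ_v:
chalk: 2140 kg/m³ × 10 m/s² × 448 m = 9.587×10^6 Pa = 9.587 MPa
andesite: 2710 kg/m³ × 10 m/s² × 1910 m = 5.176×10^7 Pa = 51.76 MPa
quartzite: 2620 kg/m³ × 10 m/s² × 9227 m = 2.417×10^8 Pa = 241.7 MPa
Total = 9.587 + 51.76 + 241.7 = 303.10 MPa
Pore pressure P_p = 1030 kg/m³ × 10 m/s² × 11585 m = 1.193×10^8 Pa = 119.3 MPa
Effective stress σ' = σ_v − P_p = 303.1 − 119.3 = 183.77 MPa

180 MPa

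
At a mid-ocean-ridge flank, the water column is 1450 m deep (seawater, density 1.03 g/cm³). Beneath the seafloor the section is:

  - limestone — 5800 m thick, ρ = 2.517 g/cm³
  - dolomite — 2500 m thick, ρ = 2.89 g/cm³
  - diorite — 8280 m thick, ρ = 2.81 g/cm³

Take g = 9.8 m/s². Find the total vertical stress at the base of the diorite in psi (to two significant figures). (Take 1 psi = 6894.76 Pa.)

66000 psi

seawater: 1030 kg/m³ × 9.8 m/s² × 1450 m = 1.464×10^7 Pa = 2123 psi
limestone: 2517 kg/m³ × 9.8 m/s² × 5800 m = 1.431×10^8 Pa = 20750 psi
dolomite: 2890 kg/m³ × 9.8 m/s² × 2500 m = 7.081×10^7 Pa = 10269 psi
diorite: 2810 kg/m³ × 9.8 m/s² × 8280 m = 2.280×10^8 Pa = 33071 psi
Total = 2123 + 20750 + 10269 + 33071 = 66213 psi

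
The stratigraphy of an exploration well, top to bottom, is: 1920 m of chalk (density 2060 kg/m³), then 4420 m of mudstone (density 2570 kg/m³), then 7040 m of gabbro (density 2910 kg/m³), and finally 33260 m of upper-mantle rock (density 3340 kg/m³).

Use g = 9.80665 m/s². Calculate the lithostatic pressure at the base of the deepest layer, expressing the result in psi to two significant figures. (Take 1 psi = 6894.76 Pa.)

chalk: 2060 kg/m³ × 9.80665 m/s² × 1920 m = 3.879×10^7 Pa = 5626 psi
mudstone: 2570 kg/m³ × 9.80665 m/s² × 4420 m = 1.114×10^8 Pa = 16157 psi
gabbro: 2910 kg/m³ × 9.80665 m/s² × 7040 m = 2.009×10^8 Pa = 29139 psi
upper-mantle rock: 3340 kg/m³ × 9.80665 m/s² × 33260 m = 1.089×10^9 Pa = 1.580×10^5 psi
Total = 5626 + 16157 + 29139 + 1.580×10^5 = 2.0893×10^5 psi

210000 psi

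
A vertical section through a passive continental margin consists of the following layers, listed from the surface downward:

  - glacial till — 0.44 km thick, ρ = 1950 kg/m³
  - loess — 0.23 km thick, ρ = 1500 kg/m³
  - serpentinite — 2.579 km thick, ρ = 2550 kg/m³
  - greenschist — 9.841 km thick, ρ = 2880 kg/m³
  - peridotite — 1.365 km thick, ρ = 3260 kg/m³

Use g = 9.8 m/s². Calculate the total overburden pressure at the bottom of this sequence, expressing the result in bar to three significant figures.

glacial till: 1950 kg/m³ × 9.8 m/s² × 440 m = 8.408×10^6 Pa = 84.08 bar
loess: 1500 kg/m³ × 9.8 m/s² × 230 m = 3.381×10^6 Pa = 33.81 bar
serpentinite: 2550 kg/m³ × 9.8 m/s² × 2579 m = 6.445×10^7 Pa = 644.5 bar
greenschist: 2880 kg/m³ × 9.8 m/s² × 9841 m = 2.778×10^8 Pa = 2778 bar
peridotite: 3260 kg/m³ × 9.8 m/s² × 1365 m = 4.361×10^7 Pa = 436.1 bar
Total = 84.08 + 33.81 + 644.5 + 2778 + 436.1 = 3976.0 bar

3980 bar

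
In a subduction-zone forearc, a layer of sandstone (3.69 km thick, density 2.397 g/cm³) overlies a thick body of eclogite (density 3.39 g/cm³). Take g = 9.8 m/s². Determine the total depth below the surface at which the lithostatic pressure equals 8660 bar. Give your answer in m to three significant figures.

27100 m

Pressure at base of upper layers: 2397×9.8×3690 = 8.668×10^7 Pa = 866.8 bar
Remaining pressure to be supplied by eclogite: 8.660×10^8 − 8.668×10^7 = 7.793×10^8 Pa
Additional depth in eclogite = 7.793×10^8 Pa / (3390 kg/m³ × 9.8 m/s²) = 23458 m
Total depth = 3690 m + 23458 m = 27148 m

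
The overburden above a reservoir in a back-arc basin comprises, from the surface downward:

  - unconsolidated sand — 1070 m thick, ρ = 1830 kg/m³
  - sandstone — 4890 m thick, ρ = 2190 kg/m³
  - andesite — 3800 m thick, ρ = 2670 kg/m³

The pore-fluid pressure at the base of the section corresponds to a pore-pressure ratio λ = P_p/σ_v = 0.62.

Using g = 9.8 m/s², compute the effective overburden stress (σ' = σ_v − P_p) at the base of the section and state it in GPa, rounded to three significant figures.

0.0850 GPa

Overburden (lithostatic) stress σ_v:
unconsolidated sand: 1830 kg/m³ × 9.8 m/s² × 1070 m = 1.919×10^7 Pa = 19.19 MPa
sandstone: 2190 kg/m³ × 9.8 m/s² × 4890 m = 1.049×10^8 Pa = 104.9 MPa
andesite: 2670 kg/m³ × 9.8 m/s² × 3800 m = 9.943×10^7 Pa = 99.43 MPa
Total = 19.19 + 104.9 + 99.43 = 223.57 MPa
Pore pressure P_p = λ·σ_v = 0.62 × 223.6 MPa = 138.6 MPa
Effective stress σ' = σ_v − P_p = 223.6 − 138.6 = 84.956 MPa = 0.084956 GPa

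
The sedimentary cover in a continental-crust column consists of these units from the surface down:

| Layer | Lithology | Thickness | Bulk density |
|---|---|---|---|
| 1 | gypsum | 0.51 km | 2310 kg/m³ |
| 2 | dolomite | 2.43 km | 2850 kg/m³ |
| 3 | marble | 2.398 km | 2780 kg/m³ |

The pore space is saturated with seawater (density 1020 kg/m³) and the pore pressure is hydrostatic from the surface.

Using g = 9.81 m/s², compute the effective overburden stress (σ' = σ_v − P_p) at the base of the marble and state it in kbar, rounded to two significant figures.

0.91 kbar

Overburden (lithostatic) stress σ_v:
gypsum: 2310 kg/m³ × 9.81 m/s² × 510 m = 1.156×10^7 Pa = 11.56 MPa
dolomite: 2850 kg/m³ × 9.81 m/s² × 2430 m = 6.794×10^7 Pa = 67.94 MPa
marble: 2780 kg/m³ × 9.81 m/s² × 2398 m = 6.540×10^7 Pa = 65.40 MPa
Total = 11.56 + 67.94 + 65.40 = 144.89 MPa
Pore pressure P_p = 1020 kg/m³ × 9.81 m/s² × 5338 m = 5.341×10^7 Pa = 53.41 MPa
Effective stress σ' = σ_v − P_p = 144.9 − 53.41 = 91.481 MPa = 0.91481 kbar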